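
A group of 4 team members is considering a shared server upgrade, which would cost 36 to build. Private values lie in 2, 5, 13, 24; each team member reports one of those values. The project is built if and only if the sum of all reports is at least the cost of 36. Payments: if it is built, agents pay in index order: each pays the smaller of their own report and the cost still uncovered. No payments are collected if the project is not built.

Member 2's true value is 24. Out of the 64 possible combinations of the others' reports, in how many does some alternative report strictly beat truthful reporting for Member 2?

46

Others report (2, 2, 24): truth gives 0; report 13 gives 11 > 0. Violating.
Others report (2, 5, 24): truth gives 0; report 5 gives 19 > 0. Violating.
Others report (2, 13, 13): truth gives 0; report 13 gives 11 > 0. Violating.
Others report (2, 13, 24): truth gives 0; report 2 gives 22 > 0. Violating.
Others report (2, 2, 2): truth gives 0; no alternative beats it.
Others report (2, 2, 5): truth gives 0; no alternative beats it.
(Checking all 64 profiles: 46 have a profitable deviation, 18 do not.)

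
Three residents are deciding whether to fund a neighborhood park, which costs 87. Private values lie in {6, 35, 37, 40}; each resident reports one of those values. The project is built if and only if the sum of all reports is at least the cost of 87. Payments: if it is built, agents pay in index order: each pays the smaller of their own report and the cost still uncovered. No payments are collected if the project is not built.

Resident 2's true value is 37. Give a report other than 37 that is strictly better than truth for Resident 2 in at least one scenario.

35

Suppose Resident 1 reports 35 and Resident 3 reports 35.
Report 37: project built, pays 37, utility 37 - 37 = 0.
Report 35: project built, pays 35, utility 37 - 35 = 2.
So reporting 35 beats truth here (2 > 0).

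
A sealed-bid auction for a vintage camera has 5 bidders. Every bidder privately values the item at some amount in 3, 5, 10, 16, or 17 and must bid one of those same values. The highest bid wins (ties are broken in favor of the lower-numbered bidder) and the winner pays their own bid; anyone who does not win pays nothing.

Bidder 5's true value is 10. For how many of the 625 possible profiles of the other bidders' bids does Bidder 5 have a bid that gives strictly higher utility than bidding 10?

1

Others bid (3, 3, 3, 3): truth gives 0; bid 5 gives 5 > 0. Violating.
Others bid (3, 3, 3, 5): truth gives 0; no alternative beats it.
Others bid (3, 3, 3, 10): truth gives 0; no alternative beats it.
(Checking all 625 profiles: 1 has a profitable deviation, 624 do not.)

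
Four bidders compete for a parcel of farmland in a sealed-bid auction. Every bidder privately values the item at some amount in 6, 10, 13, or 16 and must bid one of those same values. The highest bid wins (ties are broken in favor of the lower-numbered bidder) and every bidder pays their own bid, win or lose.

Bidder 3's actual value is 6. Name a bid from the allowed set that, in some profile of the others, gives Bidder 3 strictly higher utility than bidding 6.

Suppose Bidder 1 bids 6, Bidder 2 bids 6 and Bidder 4 bids 6.
Bid 6: loses but pays 6, utility -6.
Bid 10: wins, pays 10, utility 6 - 10 = -4.
So bidding 10 beats truth here (-4 > -6).

10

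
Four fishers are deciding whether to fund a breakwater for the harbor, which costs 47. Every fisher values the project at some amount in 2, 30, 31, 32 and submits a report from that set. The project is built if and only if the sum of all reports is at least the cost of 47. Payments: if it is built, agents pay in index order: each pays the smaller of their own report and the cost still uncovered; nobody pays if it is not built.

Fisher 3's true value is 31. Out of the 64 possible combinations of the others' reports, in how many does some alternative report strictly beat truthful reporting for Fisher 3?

Others report (2, 2, 30): truth gives 0; report 30 gives 1 > 0. Violating.
Others report (2, 2, 31): truth gives 0; report 30 gives 1 > 0. Violating.
Others report (2, 2, 32): truth gives 0; report 30 gives 1 > 0. Violating.
Others report (2, 30, 30): truth gives 16; report 2 gives 29 > 16. Violating.
Others report (2, 2, 2): truth gives 0; no alternative beats it.
Others report (2, 30, 2): truth gives 16; no alternative beats it.
(Checking all 64 profiles: 21 have a profitable deviation, 43 do not.)

21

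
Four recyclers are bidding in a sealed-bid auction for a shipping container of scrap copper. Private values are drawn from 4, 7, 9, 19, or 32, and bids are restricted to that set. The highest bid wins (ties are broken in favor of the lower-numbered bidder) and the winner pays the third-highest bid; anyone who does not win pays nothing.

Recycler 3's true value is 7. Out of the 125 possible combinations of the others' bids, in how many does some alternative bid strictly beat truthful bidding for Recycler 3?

Others bid (4, 4, 9): truth gives 0; bid 9 gives 3 > 0. Violating.
Others bid (4, 4, 19): truth gives 0; bid 19 gives 3 > 0. Violating.
Others bid (4, 4, 32): truth gives 0; bid 32 gives 3 > 0. Violating.
Others bid (4, 7, 4): truth gives 0; bid 9 gives 3 > 0. Violating.
Others bid (4, 4, 4): truth gives 3; no alternative beats it.
Others bid (4, 4, 7): truth gives 3; no alternative beats it.
(Checking all 125 profiles: 9 have a profitable deviation, 116 do not.)

9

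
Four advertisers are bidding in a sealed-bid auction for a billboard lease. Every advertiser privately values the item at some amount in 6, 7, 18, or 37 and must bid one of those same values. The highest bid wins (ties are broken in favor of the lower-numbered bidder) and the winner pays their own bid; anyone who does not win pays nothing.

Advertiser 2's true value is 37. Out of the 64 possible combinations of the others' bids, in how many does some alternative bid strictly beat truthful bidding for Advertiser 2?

Others bid (6, 6, 6): truth gives 0; bid 7 gives 30 > 0. Violating.
Others bid (6, 6, 7): truth gives 0; bid 7 gives 30 > 0. Violating.
Others bid (6, 6, 18): truth gives 0; bid 18 gives 19 > 0. Violating.
Others bid (6, 7, 6): truth gives 0; bid 7 gives 30 > 0. Violating.
Others bid (6, 6, 37): truth gives 0; no alternative beats it.
Others bid (6, 7, 37): truth gives 0; no alternative beats it.
(Checking all 64 profiles: 18 have a profitable deviation, 46 do not.)

18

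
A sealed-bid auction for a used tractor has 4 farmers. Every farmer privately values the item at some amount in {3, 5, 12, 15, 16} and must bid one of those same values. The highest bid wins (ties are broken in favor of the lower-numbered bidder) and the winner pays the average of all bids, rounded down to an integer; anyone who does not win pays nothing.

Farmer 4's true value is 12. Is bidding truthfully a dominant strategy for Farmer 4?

No

Consider the case where Farmer 1 bids 3, Farmer 2 bids 3 and Farmer 3 bids 3.
Truthful bid 12: wins, pays 5, utility 12 - 5 = 7.
Bid 5 instead: wins, pays 3, utility 12 - 3 = 9.
Since 9 > 7, bidding 5 is strictly better here, so truthful bidding is not dominant.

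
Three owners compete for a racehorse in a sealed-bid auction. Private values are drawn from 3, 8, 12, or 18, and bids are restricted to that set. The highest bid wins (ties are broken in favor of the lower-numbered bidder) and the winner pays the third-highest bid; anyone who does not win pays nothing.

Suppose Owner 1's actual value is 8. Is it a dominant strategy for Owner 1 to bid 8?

No

Consider the case where Owner 2 bids 3 and Owner 3 bids 12.
Truthful bid 8: loses, pays 0, utility 0.
Bid 12 instead: wins, pays 3, utility 8 - 3 = 5.
Since 5 > 0, bidding 12 is strictly better here, so truthful bidding is not dominant.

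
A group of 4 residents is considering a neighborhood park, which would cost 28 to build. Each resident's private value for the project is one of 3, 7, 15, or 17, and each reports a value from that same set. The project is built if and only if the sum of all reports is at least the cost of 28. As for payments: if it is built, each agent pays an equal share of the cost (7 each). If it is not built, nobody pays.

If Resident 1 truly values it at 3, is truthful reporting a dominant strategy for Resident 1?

Yes

Check each profile of the others' reports and compare truth against every alternative report.
Others report (3, 3, 15): truth gives 0, best alternative gives -4.
Others report (3, 3, 17): truth gives 0, best alternative gives -4.
Others report (3, 15, 3): truth gives 0, best alternative gives -4.
Others report (3, 17, 3): truth gives 0, best alternative gives -4.
Others report (7, 7, 7): truth gives 0, best alternative gives -4.
Others report (15, 3, 3): truth gives 0, best alternative gives -4.
(Remaining 58 profiles checked similarly; truth is weakly best in each.)
In every case the truthful report is at least as good as any alternative, so it is a dominant strategy.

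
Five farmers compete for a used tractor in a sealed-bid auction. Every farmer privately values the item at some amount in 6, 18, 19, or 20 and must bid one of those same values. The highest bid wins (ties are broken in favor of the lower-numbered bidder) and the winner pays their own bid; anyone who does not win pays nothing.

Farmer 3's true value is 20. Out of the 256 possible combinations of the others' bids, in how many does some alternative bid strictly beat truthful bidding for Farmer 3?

Others bid (6, 6, 6, 6): truth gives 0; bid 18 gives 2 > 0. Violating.
Others bid (6, 6, 6, 18): truth gives 0; bid 18 gives 2 > 0. Violating.
Others bid (6, 6, 6, 19): truth gives 0; bid 19 gives 1 > 0. Violating.
Others bid (6, 6, 18, 6): truth gives 0; bid 18 gives 2 > 0. Violating.
Others bid (6, 6, 6, 20): truth gives 0; no alternative beats it.
Others bid (6, 6, 18, 20): truth gives 0; no alternative beats it.
(Checking all 256 profiles: 36 have a profitable deviation, 220 do not.)

36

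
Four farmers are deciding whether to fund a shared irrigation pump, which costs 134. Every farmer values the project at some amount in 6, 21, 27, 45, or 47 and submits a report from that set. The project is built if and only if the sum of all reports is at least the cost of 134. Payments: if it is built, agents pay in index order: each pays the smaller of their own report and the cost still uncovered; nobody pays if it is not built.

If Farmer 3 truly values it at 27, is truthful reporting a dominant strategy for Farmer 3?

Consider the case where Farmer 1 reports 21, Farmer 2 reports 45 and Farmer 4 reports 47.
Truthful report 27: project built, pays 27, utility 27 - 27 = 0.
Report 21 instead: project built, pays 21, utility 27 - 21 = 6.
Since 6 > 0, reporting 21 is strictly better here, so truthful reporting is not dominant.

No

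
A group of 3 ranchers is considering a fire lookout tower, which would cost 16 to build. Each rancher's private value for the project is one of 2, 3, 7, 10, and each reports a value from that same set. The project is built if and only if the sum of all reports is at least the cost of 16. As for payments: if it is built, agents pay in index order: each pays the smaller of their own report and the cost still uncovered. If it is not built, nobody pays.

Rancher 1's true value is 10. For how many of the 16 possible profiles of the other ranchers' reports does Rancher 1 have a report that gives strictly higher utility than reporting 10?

Others report (2, 7): truth gives 0; report 7 gives 3 > 0. Violating.
Others report (2, 10): truth gives 0; report 7 gives 3 > 0. Violating.
Others report (3, 7): truth gives 0; report 7 gives 3 > 0. Violating.
Others report (3, 10): truth gives 0; report 3 gives 7 > 0. Violating.
Others report (2, 2): truth gives 0; no alternative beats it.
Others report (2, 3): truth gives 0; no alternative beats it.
(Checking all 16 profiles: 12 have a profitable deviation, 4 do not.)

12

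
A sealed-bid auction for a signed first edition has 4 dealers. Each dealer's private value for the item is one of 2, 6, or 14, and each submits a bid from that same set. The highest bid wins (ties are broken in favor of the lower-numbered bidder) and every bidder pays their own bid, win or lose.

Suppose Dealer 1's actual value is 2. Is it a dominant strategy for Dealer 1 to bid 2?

Check each profile of the others' bids and compare truth against every alternative bid.
Others bid (2, 2, 2): truth gives 0, best alternative gives -4.
Others bid (2, 2, 14): truth gives -2, best alternative gives -6.
Others bid (2, 6, 14): truth gives -2, best alternative gives -6.
Others bid (2, 14, 2): truth gives -2, best alternative gives -6.
Others bid (2, 14, 6): truth gives -2, best alternative gives -6.
Others bid (2, 14, 14): truth gives -2, best alternative gives -6.
(Remaining 21 profiles checked similarly; truth is weakly best in each.)
In every case the truthful bid is at least as good as any alternative, so it is a dominant strategy.

Yes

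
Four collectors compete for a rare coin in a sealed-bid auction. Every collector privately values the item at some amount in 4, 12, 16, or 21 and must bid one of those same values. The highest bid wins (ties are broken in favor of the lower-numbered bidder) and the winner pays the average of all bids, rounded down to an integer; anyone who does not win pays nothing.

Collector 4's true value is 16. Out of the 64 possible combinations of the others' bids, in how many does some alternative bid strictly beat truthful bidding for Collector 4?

Others bid (4, 4, 4): truth gives 9; bid 12 gives 10 > 9. Violating.
Others bid (4, 4, 16): truth gives 0; bid 21 gives 5 > 0. Violating.
Others bid (4, 12, 16): truth gives 0; bid 21 gives 3 > 0. Violating.
Others bid (4, 16, 4): truth gives 0; bid 21 gives 5 > 0. Violating.
Others bid (4, 4, 12): truth gives 7; no alternative beats it.
Others bid (4, 4, 21): truth gives 0; no alternative beats it.
(Checking all 64 profiles: 16 have a profitable deviation, 48 do not.)

16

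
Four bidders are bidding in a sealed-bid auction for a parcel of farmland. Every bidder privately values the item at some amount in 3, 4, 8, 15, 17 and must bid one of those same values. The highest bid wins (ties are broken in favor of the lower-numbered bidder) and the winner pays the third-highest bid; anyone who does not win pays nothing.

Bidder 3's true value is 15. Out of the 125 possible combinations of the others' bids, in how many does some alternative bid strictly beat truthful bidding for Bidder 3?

Others bid (3, 3, 17): truth gives 0; bid 17 gives 12 > 0. Violating.
Others bid (3, 4, 17): truth gives 0; bid 17 gives 11 > 0. Violating.
Others bid (3, 8, 17): truth gives 0; bid 17 gives 7 > 0. Violating.
Others bid (3, 15, 3): truth gives 0; bid 17 gives 12 > 0. Violating.
Others bid (3, 3, 3): truth gives 12; no alternative beats it.
Others bid (3, 3, 4): truth gives 12; no alternative beats it.
(Checking all 125 profiles: 27 have a profitable deviation, 98 do not.)

27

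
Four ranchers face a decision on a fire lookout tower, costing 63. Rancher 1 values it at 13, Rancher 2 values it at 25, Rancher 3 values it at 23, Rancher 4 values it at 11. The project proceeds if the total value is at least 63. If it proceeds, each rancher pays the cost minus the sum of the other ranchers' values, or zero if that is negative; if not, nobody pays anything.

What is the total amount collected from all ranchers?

36

Total value 72 ≥ cost 63, so it is built.
Rancher 1: others sum to 59; max(0, 63 - 59) = 4.
Rancher 2: others sum to 47; max(0, 63 - 47) = 16.
Rancher 3: others sum to 49; max(0, 63 - 49) = 14.
Rancher 4: others sum to 61; max(0, 63 - 61) = 2.
Total collected = 4 + 16 + 14 + 2 = 36.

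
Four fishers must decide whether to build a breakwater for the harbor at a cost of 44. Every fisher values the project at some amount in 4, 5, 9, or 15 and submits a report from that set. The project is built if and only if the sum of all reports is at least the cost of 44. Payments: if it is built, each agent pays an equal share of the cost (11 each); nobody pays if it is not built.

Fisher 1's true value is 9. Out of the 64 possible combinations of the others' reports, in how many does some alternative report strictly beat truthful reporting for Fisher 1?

Others report (5, 15, 15): truth gives -2; report 4 gives 0 > -2. Violating.
Others report (9, 15, 15): truth gives -2; report 4 gives 0 > -2. Violating.
Others report (15, 5, 15): truth gives -2; report 4 gives 0 > -2. Violating.
Others report (15, 9, 15): truth gives -2; report 4 gives 0 > -2. Violating.
Others report (4, 4, 4): truth gives 0; no alternative beats it.
Others report (4, 4, 5): truth gives 0; no alternative beats it.
(Checking all 64 profiles: 6 have a profitable deviation, 58 do not.)

6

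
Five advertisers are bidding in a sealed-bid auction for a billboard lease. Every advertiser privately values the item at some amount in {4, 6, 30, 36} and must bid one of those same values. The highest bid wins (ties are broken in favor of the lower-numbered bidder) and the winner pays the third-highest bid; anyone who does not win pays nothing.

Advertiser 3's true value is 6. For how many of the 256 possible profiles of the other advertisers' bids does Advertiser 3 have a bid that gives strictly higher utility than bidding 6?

Others bid (4, 4, 4, 30): truth gives 0; bid 30 gives 2 > 0. Violating.
Others bid (4, 4, 4, 36): truth gives 0; bid 36 gives 2 > 0. Violating.
Others bid (4, 4, 30, 4): truth gives 0; bid 30 gives 2 > 0. Violating.
Others bid (4, 4, 36, 4): truth gives 0; bid 36 gives 2 > 0. Violating.
Others bid (4, 4, 4, 4): truth gives 2; no alternative beats it.
Others bid (4, 4, 4, 6): truth gives 2; no alternative beats it.
(Checking all 256 profiles: 8 have a profitable deviation, 248 do not.)

8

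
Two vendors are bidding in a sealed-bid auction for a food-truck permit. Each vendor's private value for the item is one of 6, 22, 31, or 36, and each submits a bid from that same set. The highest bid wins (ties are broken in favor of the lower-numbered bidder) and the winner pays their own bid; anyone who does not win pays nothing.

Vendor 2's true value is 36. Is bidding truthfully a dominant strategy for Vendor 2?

No

Consider the case where Vendor 1 bids 6.
Truthful bid 36: wins, pays 36, utility 36 - 36 = 0.
Bid 22 instead: wins, pays 22, utility 36 - 22 = 14.
Since 14 > 0, bidding 22 is strictly better here, so truthful bidding is not dominant.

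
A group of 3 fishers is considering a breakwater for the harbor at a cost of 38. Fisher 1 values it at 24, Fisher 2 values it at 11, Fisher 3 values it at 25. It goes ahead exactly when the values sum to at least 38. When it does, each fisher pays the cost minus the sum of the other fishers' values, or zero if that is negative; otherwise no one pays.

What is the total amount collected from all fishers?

Total value 60 ≥ cost 38, so it is built.
Fisher 1: others sum to 36; max(0, 38 - 36) = 2.
Fisher 2: others sum to 49; max(0, 38 - 49) = 0.
Fisher 3: others sum to 35; max(0, 38 - 35) = 3.
Total collected = 2 + 0 + 3 = 5.

5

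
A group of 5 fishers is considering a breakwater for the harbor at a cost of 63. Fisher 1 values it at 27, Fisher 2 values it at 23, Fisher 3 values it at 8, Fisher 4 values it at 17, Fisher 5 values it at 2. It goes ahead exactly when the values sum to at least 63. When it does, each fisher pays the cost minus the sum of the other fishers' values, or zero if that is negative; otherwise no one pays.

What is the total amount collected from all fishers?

Total value 77 ≥ cost 63, so it is built.
Fisher 1: others sum to 50; max(0, 63 - 50) = 13.
Fisher 2: others sum to 54; max(0, 63 - 54) = 9.
Fisher 3: others sum to 69; max(0, 63 - 69) = 0.
Fisher 4: others sum to 60; max(0, 63 - 60) = 3.
Fisher 5: others sum to 75; max(0, 63 - 75) = 0.
Total collected = 13 + 9 + 0 + 3 + 0 = 25.

25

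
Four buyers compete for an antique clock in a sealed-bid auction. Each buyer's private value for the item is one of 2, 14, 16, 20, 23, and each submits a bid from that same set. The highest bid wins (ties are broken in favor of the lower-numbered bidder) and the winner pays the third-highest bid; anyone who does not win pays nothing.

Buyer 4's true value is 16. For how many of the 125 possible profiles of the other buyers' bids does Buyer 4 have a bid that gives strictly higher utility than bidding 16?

24

Others bid (2, 2, 16): truth gives 0; bid 20 gives 14 > 0. Violating.
Others bid (2, 2, 20): truth gives 0; bid 23 gives 14 > 0. Violating.
Others bid (2, 14, 16): truth gives 0; bid 20 gives 2 > 0. Violating.
Others bid (2, 14, 20): truth gives 0; bid 23 gives 2 > 0. Violating.
Others bid (2, 2, 2): truth gives 14; no alternative beats it.
Others bid (2, 2, 14): truth gives 14; no alternative beats it.
(Checking all 125 profiles: 24 have a profitable deviation, 101 do not.)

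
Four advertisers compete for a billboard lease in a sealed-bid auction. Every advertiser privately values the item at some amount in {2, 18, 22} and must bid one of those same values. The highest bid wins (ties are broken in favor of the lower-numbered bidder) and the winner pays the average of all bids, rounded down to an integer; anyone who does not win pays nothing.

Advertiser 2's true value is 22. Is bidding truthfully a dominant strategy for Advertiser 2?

No

Consider the case where Advertiser 1 bids 2, Advertiser 3 bids 2 and Advertiser 4 bids 2.
Truthful bid 22: wins, pays 7, utility 22 - 7 = 15.
Bid 18 instead: wins, pays 6, utility 22 - 6 = 16.
Since 16 > 15, bidding 18 is strictly better here, so truthful bidding is not dominant.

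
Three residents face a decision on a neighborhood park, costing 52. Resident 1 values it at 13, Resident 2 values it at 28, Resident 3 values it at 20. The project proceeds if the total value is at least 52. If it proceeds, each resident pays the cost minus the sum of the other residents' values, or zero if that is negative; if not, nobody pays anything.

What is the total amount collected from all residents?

Total value 61 ≥ cost 52, so it is built.
Resident 1: others sum to 48; max(0, 52 - 48) = 4.
Resident 2: others sum to 33; max(0, 52 - 33) = 19.
Resident 3: others sum to 41; max(0, 52 - 41) = 11.
Total collected = 4 + 19 + 11 = 34.

34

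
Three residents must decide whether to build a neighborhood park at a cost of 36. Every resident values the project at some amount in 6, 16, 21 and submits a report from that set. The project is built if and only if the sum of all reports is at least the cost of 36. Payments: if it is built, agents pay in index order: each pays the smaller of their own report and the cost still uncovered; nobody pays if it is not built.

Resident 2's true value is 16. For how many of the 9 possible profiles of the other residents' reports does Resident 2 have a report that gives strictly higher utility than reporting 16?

Others report (16, 16): truth gives 0; report 6 gives 10 > 0. Violating.
Others report (16, 21): truth gives 0; report 6 gives 10 > 0. Violating.
Others report (21, 16): truth gives 1; report 6 gives 10 > 1. Violating.
Others report (21, 21): truth gives 1; report 6 gives 10 > 1. Violating.
Others report (6, 6): truth gives 0; no alternative beats it.
Others report (6, 16): truth gives 0; no alternative beats it.
(Checking all 9 profiles: 4 have a profitable deviation, 5 do not.)

4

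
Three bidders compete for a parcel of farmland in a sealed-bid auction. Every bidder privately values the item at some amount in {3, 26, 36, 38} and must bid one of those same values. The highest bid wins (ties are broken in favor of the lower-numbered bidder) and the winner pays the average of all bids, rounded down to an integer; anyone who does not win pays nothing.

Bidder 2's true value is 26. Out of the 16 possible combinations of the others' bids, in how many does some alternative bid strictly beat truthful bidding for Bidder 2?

3

Others bid (3, 36): truth gives 0; bid 36 gives 1 > 0. Violating.
Others bid (26, 3): truth gives 0; bid 36 gives 5 > 0. Violating.
Others bid (36, 3): truth gives 0; bid 38 gives 1 > 0. Violating.
Others bid (3, 3): truth gives 16; no alternative beats it.
Others bid (3, 26): truth gives 8; no alternative beats it.
(Checking all 16 profiles: 3 have a profitable deviation, 13 do not.)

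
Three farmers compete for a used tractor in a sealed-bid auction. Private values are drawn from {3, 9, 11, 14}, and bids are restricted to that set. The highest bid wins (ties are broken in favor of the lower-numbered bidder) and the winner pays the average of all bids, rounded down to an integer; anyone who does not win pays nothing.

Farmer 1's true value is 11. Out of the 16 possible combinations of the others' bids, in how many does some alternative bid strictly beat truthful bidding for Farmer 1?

3

Others bid (3, 3): truth gives 6; bid 3 gives 8 > 6. Violating.
Others bid (3, 14): truth gives 0; bid 14 gives 1 > 0. Violating.
Others bid (14, 3): truth gives 0; bid 14 gives 1 > 0. Violating.
Others bid (3, 9): truth gives 4; no alternative beats it.
Others bid (3, 11): truth gives 3; no alternative beats it.
(Checking all 16 profiles: 3 have a profitable deviation, 13 do not.)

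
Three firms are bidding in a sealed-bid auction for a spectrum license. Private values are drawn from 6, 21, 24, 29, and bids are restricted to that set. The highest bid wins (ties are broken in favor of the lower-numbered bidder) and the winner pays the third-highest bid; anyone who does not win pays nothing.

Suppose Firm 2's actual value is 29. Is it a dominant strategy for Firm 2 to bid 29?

Yes

Check each profile of the others' bids and compare truth against every alternative bid.
Others bid (6, 29): truth gives 23, best alternative gives 0.
Others bid (24, 6): truth gives 23, best alternative gives 0.
Others bid (21, 29): truth gives 8, best alternative gives 0.
Others bid (24, 21): truth gives 8, best alternative gives 0.
Others bid (24, 24): truth gives 5, best alternative gives 0.
Others bid (24, 29): truth gives 5, best alternative gives 0.
(Remaining 10 profiles checked similarly; truth is weakly best in each.)
In every case the truthful bid is at least as good as any alternative, so it is a dominant strategy.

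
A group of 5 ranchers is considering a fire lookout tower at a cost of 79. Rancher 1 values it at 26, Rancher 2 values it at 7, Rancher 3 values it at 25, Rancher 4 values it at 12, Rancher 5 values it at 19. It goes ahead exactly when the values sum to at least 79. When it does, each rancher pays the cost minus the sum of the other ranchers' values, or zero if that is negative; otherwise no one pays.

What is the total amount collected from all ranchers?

Total value 89 ≥ cost 79, so it is built.
Rancher 1: others sum to 63; max(0, 79 - 63) = 16.
Rancher 2: others sum to 82; max(0, 79 - 82) = 0.
Rancher 3: others sum to 64; max(0, 79 - 64) = 15.
Rancher 4: others sum to 77; max(0, 79 - 77) = 2.
Rancher 5: others sum to 70; max(0, 79 - 70) = 9.
Total collected = 16 + 0 + 15 + 2 + 9 = 42.

42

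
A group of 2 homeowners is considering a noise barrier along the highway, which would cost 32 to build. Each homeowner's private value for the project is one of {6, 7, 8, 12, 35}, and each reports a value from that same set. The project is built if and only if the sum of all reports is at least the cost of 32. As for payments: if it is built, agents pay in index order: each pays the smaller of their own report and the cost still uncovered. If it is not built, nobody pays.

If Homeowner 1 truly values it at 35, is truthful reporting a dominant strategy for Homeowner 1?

Consider the case where Homeowner 2 reports 35.
Truthful report 35: project built, pays 32, utility 35 - 32 = 3.
Report 6 instead: project built, pays 6, utility 35 - 6 = 29.
Since 29 > 3, reporting 6 is strictly better here, so truthful reporting is not dominant.

No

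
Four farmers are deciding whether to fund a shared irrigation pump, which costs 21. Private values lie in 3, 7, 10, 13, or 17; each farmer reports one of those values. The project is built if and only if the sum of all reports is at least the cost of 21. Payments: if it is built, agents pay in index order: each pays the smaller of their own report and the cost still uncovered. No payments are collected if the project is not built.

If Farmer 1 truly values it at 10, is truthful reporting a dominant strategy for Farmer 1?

No

Consider the case where Farmer 2 reports 3, Farmer 3 reports 3 and Farmer 4 reports 10.
Truthful report 10: project built, pays 10, utility 10 - 10 = 0.
Report 7 instead: project built, pays 7, utility 10 - 7 = 3.
Since 3 > 0, reporting 7 is strictly better here, so truthful reporting is not dominant.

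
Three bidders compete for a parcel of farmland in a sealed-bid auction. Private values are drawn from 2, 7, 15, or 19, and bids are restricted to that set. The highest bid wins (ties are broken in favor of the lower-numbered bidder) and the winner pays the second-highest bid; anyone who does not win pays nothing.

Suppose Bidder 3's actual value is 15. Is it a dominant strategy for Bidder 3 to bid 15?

Check each profile of the others' bids and compare truth against every alternative bid.
Others bid (2, 2): truth gives 13, best alternative gives 13.
Others bid (2, 7): truth gives 8, best alternative gives 8.
Others bid (7, 2): truth gives 8, best alternative gives 8.
Others bid (7, 7): truth gives 8, best alternative gives 8.
Others bid (2, 15): truth gives 0, best alternative gives 0.
Others bid (2, 19): truth gives 0, best alternative gives 0.
(Remaining 10 profiles checked similarly; truth is weakly best in each.)
In every case the truthful bid is at least as good as any alternative, so it is a dominant strategy.

Yes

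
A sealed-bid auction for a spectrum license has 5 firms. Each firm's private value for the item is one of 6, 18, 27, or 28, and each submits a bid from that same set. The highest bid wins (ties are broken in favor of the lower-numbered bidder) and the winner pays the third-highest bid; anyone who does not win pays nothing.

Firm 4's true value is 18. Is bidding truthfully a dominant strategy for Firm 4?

No

Consider the case where Firm 1 bids 6, Firm 2 bids 6, Firm 3 bids 6 and Firm 5 bids 27.
Truthful bid 18: loses, pays 0, utility 0.
Bid 27 instead: wins, pays 6, utility 18 - 6 = 12.
Since 12 > 0, bidding 27 is strictly better here, so truthful bidding is not dominant.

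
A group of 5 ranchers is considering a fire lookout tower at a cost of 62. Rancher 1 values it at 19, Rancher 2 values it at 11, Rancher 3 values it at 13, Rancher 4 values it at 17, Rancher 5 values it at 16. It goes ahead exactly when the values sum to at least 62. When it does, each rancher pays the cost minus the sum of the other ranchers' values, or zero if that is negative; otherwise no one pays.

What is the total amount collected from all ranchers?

10

Total value 76 ≥ cost 62, so it is built.
Rancher 1: others sum to 57; max(0, 62 - 57) = 5.
Rancher 2: others sum to 65; max(0, 62 - 65) = 0.
Rancher 3: others sum to 63; max(0, 62 - 63) = 0.
Rancher 4: others sum to 59; max(0, 62 - 59) = 3.
Rancher 5: others sum to 60; max(0, 62 - 60) = 2.
Total collected = 5 + 0 + 0 + 3 + 2 = 10.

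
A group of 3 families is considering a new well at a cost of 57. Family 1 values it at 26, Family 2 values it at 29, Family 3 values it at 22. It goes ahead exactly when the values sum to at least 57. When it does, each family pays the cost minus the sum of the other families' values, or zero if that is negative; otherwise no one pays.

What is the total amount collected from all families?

Total value 77 ≥ cost 57, so it is built.
Family 1: others sum to 51; max(0, 57 - 51) = 6.
Family 2: others sum to 48; max(0, 57 - 48) = 9.
Family 3: others sum to 55; max(0, 57 - 55) = 2.
Total collected = 6 + 9 + 2 = 17.

17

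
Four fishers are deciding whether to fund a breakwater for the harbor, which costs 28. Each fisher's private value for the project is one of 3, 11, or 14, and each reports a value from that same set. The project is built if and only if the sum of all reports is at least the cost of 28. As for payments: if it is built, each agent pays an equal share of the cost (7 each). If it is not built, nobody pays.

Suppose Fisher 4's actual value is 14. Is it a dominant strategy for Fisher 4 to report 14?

Check each profile of the others' reports and compare truth against every alternative report.
Others report (3, 3, 11): truth gives 7, best alternative gives 7.
Others report (3, 3, 14): truth gives 7, best alternative gives 7.
Others report (3, 11, 3): truth gives 7, best alternative gives 7.
Others report (3, 11, 11): truth gives 7, best alternative gives 7.
Others report (3, 11, 14): truth gives 7, best alternative gives 7.
Others report (3, 14, 3): truth gives 7, best alternative gives 7.
(Remaining 21 profiles checked similarly; truth is weakly best in each.)
In every case the truthful report is at least as good as any alternative, so it is a dominant strategy.

Yes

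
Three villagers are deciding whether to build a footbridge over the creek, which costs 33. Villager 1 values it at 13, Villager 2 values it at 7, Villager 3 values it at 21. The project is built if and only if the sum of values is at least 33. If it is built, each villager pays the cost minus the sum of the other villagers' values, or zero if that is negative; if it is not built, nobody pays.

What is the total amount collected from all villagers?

Total value 41 ≥ cost 33, so it is built.
Villager 1: others sum to 28; max(0, 33 - 28) = 5.
Villager 2: others sum to 34; max(0, 33 - 34) = 0.
Villager 3: others sum to 20; max(0, 33 - 20) = 13.
Total collected = 5 + 0 + 13 = 18.

18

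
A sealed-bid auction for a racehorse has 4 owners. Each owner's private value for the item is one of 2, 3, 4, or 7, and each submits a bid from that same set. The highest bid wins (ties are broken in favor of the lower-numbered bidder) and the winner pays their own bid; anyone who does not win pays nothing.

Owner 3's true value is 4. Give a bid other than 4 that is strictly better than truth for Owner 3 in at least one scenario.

3

Suppose Owner 1 bids 2, Owner 2 bids 2 and Owner 4 bids 2.
Bid 4: wins, pays 4, utility 4 - 4 = 0.
Bid 3: wins, pays 3, utility 4 - 3 = 1.
So bidding 3 beats truth here (1 > 0).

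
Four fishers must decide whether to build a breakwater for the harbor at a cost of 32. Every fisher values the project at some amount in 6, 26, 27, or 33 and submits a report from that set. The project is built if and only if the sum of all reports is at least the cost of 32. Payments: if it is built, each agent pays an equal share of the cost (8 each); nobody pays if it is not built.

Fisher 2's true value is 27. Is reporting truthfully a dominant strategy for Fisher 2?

Check each profile of the others' reports and compare truth against every alternative report.
Others report (6, 6, 6): truth gives 19, best alternative gives 19.
Others report (6, 6, 26): truth gives 19, best alternative gives 19.
Others report (6, 6, 27): truth gives 19, best alternative gives 19.
Others report (6, 6, 33): truth gives 19, best alternative gives 19.
Others report (6, 26, 6): truth gives 19, best alternative gives 19.
Others report (6, 26, 26): truth gives 19, best alternative gives 19.
(Remaining 58 profiles checked similarly; truth is weakly best in each.)
In every case the truthful report is at least as good as any alternative, so it is a dominant strategy.

Yes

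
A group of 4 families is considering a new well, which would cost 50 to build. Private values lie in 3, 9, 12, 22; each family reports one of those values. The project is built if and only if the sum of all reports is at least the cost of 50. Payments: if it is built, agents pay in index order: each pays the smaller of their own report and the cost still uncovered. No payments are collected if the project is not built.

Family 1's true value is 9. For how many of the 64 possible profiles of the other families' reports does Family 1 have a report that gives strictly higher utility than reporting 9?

10

Others report (3, 22, 22): truth gives 0; report 3 gives 6 > 0. Violating.
Others report (9, 22, 22): truth gives 0; report 3 gives 6 > 0. Violating.
Others report (12, 22, 22): truth gives 0; report 3 gives 6 > 0. Violating.
Others report (22, 3, 22): truth gives 0; report 3 gives 6 > 0. Violating.
Others report (3, 3, 3): truth gives 0; no alternative beats it.
Others report (3, 3, 9): truth gives 0; no alternative beats it.
(Checking all 64 profiles: 10 have a profitable deviation, 54 do not.)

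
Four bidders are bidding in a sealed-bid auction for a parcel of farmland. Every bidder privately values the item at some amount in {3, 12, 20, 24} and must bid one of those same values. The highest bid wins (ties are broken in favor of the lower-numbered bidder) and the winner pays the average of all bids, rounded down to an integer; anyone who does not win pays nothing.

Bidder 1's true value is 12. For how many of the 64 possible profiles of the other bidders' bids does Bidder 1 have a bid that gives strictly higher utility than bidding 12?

Others bid (3, 3, 3): truth gives 7; bid 3 gives 9 > 7. Violating.
Others bid (3, 3, 20): truth gives 0; bid 20 gives 1 > 0. Violating.
Others bid (3, 20, 3): truth gives 0; bid 20 gives 1 > 0. Violating.
Others bid (20, 3, 3): truth gives 0; bid 20 gives 1 > 0. Violating.
Others bid (3, 3, 12): truth gives 5; no alternative beats it.
Others bid (3, 3, 24): truth gives 0; no alternative beats it.
(Checking all 64 profiles: 4 have a profitable deviation, 60 do not.)

4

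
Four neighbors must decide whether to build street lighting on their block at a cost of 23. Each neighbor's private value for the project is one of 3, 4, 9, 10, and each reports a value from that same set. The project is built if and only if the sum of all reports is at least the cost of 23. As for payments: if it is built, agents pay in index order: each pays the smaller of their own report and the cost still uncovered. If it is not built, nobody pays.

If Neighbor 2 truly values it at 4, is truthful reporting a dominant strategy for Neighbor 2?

No

Consider the case where Neighbor 1 reports 3, Neighbor 3 reports 9 and Neighbor 4 reports 9.
Truthful report 4: project built, pays 4, utility 4 - 4 = 0.
Report 3 instead: project built, pays 3, utility 4 - 3 = 1.
Since 1 > 0, reporting 3 is strictly better here, so truthful reporting is not dominant.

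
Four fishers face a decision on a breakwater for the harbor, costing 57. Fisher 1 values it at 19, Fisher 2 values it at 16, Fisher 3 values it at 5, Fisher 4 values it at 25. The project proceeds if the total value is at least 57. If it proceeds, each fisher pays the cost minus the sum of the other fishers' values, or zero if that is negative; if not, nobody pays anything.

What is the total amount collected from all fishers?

36

Total value 65 ≥ cost 57, so it is built.
Fisher 1: others sum to 46; max(0, 57 - 46) = 11.
Fisher 2: others sum to 49; max(0, 57 - 49) = 8.
Fisher 3: others sum to 60; max(0, 57 - 60) = 0.
Fisher 4: others sum to 40; max(0, 57 - 40) = 17.
Total collected = 11 + 8 + 0 + 17 = 36.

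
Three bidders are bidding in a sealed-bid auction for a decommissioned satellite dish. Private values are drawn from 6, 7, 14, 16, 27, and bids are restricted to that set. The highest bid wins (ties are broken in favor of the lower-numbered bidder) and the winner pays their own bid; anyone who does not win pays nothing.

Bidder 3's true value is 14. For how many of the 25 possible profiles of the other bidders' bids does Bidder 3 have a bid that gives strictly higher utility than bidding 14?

1

Others bid (6, 6): truth gives 0; bid 7 gives 7 > 0. Violating.
Others bid (6, 7): truth gives 0; no alternative beats it.
Others bid (6, 14): truth gives 0; no alternative beats it.
(Checking all 25 profiles: 1 has a profitable deviation, 24 do not.)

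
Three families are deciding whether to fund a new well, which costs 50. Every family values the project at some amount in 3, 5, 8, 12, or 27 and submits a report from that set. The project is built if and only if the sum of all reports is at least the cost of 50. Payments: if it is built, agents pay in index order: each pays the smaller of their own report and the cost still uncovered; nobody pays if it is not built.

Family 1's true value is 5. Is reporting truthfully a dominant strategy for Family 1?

Consider the case where Family 2 reports 27 and Family 3 reports 27.
Truthful report 5: project built, pays 5, utility 5 - 5 = 0.
Report 3 instead: project built, pays 3, utility 5 - 3 = 2.
Since 2 > 0, reporting 3 is strictly better here, so truthful reporting is not dominant.

No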